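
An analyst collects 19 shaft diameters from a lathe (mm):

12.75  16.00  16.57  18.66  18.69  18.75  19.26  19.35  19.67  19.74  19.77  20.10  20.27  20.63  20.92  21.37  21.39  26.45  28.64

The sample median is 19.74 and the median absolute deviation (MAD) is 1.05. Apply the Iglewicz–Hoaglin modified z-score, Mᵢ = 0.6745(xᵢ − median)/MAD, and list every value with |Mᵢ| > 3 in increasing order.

|Mᵢ| > 3 ⇔ |xᵢ − 19.74| > 3·1.05/0.6745 = 4.67.
So outliers lie outside [15.07, 24.41].
12.75: M = -4.49 → outlier.
26.45: M = 4.31 → outlier.
28.64: M = 5.72 → outlier.

12.75, 26.45, 28.64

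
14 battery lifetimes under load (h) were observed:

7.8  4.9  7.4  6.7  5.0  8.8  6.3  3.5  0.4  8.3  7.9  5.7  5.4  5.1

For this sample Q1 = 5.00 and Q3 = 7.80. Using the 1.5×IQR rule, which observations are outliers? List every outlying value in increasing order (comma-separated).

0.4

IQR = Q3 − Q1 = 7.80 − 5.00 = 2.80.
Lower fence = Q1 − 1.5·IQR = 5.00 − 4.20 = 0.80.
Upper fence = Q3 + 1.5·IQR = 7.80 + 4.20 = 12.00.
0.4 < 0.80 → outlier.
All remaining values lie within [0.80, 12.00].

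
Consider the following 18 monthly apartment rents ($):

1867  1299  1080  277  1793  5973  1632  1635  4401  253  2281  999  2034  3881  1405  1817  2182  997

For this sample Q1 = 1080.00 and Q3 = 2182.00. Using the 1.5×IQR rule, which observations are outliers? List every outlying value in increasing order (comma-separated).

3881, 4401, 5973

IQR = Q3 − Q1 = 2182.00 − 1080.00 = 1102.00.
Lower fence = Q1 − 1.5·IQR = 1080.00 − 1653.00 = -573.00.
Upper fence = Q3 + 1.5·IQR = 2182.00 + 1653.00 = 3835.00.
3881 > 3835.00 → outlier.
4401 > 3835.00 → outlier.
5973 > 3835.00 → outlier.
All remaining values lie within [-573.00, 3835.00].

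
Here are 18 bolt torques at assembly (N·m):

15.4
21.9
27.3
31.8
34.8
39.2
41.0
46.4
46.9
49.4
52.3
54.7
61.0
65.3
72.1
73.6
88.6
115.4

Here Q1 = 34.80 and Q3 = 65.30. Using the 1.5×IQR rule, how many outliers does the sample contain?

1

IQR = 30.50; fences at 34.80 − 45.75 = -10.95 and 65.30 + 45.75 = 111.05.
Outside the cutoffs: 115.4.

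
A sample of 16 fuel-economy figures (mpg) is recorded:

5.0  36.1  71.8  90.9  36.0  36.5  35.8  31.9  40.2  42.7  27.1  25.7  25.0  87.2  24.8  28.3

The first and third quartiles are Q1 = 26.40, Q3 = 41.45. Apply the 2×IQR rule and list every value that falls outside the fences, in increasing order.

IQR = Q3 − Q1 = 41.45 − 26.40 = 15.05.
Lower fence = Q1 − 2·IQR = 26.40 − 30.10 = -3.70.
Upper fence = Q3 + 2·IQR = 41.45 + 30.10 = 71.55.
71.8 > 71.55 → outlier.
87.2 > 71.55 → outlier.
90.9 > 71.55 → outlier.
All remaining values lie within [-3.70, 71.55].

71.8, 87.2, 90.9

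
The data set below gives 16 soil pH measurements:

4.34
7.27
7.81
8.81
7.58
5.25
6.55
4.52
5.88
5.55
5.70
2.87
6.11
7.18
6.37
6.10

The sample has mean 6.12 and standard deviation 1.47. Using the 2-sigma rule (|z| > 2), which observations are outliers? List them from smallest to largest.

Cutoffs at x̄ ± 2s: 6.12 ± 2·1.47 = [3.18, 9.06].
2.87: z = -2.21, |z| > 2 → outlier.
Every other value lies within [3.18, 9.06].

2.87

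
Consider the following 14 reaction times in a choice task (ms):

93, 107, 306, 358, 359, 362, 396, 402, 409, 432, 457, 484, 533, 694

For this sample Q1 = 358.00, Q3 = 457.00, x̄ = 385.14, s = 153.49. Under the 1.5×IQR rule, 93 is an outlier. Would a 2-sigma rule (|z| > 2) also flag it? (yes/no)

no

z = (93 − 385.14) / 153.49 = -1.90.
|z| = 1.90 ≤ 2.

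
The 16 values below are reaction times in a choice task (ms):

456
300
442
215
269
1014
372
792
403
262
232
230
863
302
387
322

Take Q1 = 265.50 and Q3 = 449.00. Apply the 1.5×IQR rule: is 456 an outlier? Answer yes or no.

IQR = Q3 − Q1 = 449.00 − 265.50 = 183.50.
Lower fence = Q1 − 1.5·IQR = 265.50 − 275.25 = -9.75.
Upper fence = Q3 + 1.5·IQR = 449.00 + 275.25 = 724.25.
456 lies within [-9.75, 724.25].

no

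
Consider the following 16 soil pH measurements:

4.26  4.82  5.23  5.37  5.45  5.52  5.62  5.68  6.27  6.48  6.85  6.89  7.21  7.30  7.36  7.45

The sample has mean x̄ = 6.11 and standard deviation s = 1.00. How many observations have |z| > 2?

0

Cutoffs: x̄ ± 2s = [4.11, 8.11].
Every value lies within the cutoffs.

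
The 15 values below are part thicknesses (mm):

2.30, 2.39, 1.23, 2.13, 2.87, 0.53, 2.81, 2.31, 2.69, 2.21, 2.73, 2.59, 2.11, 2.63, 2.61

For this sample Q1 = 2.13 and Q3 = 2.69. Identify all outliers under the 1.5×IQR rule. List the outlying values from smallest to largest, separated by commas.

IQR = Q3 − Q1 = 2.69 − 2.13 = 0.56.
Lower fence = Q1 − 1.5·IQR = 2.13 − 0.84 = 1.29.
Upper fence = Q3 + 1.5·IQR = 2.69 + 0.84 = 3.53.
0.53 < 1.29 → outlier.
1.23 < 1.29 → outlier.
All remaining values lie within [1.29, 3.53].

0.53, 1.23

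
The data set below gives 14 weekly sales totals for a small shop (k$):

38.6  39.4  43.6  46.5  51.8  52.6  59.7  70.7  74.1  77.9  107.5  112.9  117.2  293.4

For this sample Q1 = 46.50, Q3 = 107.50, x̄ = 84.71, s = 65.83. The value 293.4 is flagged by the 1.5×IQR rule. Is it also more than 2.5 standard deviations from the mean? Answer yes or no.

yes

z = (293.4 − 84.71) / 65.83 = 3.17.
|z| = 3.17 > 2.5.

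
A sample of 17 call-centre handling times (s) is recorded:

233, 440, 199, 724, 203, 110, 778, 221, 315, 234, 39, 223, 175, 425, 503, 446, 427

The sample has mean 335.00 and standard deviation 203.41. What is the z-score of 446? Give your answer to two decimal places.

0.55

z = (446 − 335.00) / 203.41 = 0.55.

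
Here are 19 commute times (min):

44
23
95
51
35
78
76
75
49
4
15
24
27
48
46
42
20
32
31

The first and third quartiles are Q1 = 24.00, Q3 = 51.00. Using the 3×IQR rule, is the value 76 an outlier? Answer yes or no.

no

IQR = Q3 − Q1 = 51.00 − 24.00 = 27.00.
Lower fence = Q1 − 3·IQR = 24.00 − 81.00 = -57.00.
Upper fence = Q3 + 3·IQR = 51.00 + 81.00 = 132.00.
76 lies within [-57.00, 132.00].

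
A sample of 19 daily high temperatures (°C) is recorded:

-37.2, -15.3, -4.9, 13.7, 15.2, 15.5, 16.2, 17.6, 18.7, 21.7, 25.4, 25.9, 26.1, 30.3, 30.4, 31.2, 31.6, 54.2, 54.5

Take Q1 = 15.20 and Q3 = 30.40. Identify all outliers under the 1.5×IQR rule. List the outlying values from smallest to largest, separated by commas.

-37.2, -15.3, 54.2, 54.5

IQR = Q3 − Q1 = 30.40 − 15.20 = 15.20.
Lower fence = Q1 − 1.5·IQR = 15.20 − 22.80 = -7.60.
Upper fence = Q3 + 1.5·IQR = 30.40 + 22.80 = 53.20.
-37.2 < -7.60 → outlier.
-15.3 < -7.60 → outlier.
54.2 > 53.20 → outlier.
54.5 > 53.20 → outlier.
All remaining values lie within [-7.60, 53.20].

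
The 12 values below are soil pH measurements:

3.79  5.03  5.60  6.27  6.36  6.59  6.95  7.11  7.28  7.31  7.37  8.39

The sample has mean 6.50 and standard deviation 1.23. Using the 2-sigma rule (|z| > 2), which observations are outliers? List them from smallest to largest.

3.79

Cutoffs at x̄ ± 2s: 6.50 ± 2·1.23 = [4.04, 8.96].
3.79: z = -2.20, |z| > 2 → outlier.
Every other value lies within [4.04, 8.96].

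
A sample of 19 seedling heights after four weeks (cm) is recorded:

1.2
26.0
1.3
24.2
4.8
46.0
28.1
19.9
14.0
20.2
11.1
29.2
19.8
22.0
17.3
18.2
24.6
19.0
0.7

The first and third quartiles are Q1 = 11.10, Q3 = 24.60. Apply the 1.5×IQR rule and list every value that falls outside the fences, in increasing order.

IQR = Q3 − Q1 = 24.60 − 11.10 = 13.50.
Lower fence = Q1 − 1.5·IQR = 11.10 − 20.25 = -9.15.
Upper fence = Q3 + 1.5·IQR = 24.60 + 20.25 = 44.85.
46.0 > 44.85 → outlier.
All remaining values lie within [-9.15, 44.85].

46.0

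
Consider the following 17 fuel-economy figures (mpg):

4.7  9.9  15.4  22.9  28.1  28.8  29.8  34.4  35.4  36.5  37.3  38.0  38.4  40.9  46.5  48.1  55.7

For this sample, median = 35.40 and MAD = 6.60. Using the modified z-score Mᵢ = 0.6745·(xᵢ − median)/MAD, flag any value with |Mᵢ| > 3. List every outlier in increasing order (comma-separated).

|Mᵢ| > 3 ⇔ |xᵢ − 35.40| > 3·6.60/0.6745 = 29.36.
So outliers lie outside [6.04, 64.76].
4.7: M = -3.14 → outlier.

4.7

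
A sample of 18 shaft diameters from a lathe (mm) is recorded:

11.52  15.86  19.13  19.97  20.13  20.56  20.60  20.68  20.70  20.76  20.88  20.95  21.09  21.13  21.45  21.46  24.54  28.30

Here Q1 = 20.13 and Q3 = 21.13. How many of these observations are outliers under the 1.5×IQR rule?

IQR = 1.00; fences at 20.13 − 1.50 = 18.63 and 21.13 + 1.50 = 22.63.
Outside the cutoffs: 11.52, 15.86, 24.54, 28.30.

4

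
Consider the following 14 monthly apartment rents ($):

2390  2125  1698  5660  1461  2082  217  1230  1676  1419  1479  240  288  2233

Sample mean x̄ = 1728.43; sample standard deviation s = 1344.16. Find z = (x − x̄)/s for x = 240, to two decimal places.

-1.11

z = (240 − 1728.43) / 1344.16 = -1.11.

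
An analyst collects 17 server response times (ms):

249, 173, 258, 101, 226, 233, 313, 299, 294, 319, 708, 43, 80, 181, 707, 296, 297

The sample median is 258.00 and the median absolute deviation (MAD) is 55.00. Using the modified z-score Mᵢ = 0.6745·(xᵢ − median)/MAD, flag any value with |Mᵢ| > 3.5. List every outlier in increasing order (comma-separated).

707, 708

|Mᵢ| > 3.5 ⇔ |xᵢ − 258.00| > 3.5·55.00/0.6745 = 285.40.
So outliers lie outside [-27.40, 543.40].
707: M = 5.51 → outlier.
708: M = 5.52 → outlier.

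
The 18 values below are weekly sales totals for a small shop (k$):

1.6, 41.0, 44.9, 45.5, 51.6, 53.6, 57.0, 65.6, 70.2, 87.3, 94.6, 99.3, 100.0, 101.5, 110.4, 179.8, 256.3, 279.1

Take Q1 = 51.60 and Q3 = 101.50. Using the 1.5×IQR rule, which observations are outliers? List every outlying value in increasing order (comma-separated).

IQR = Q3 − Q1 = 101.50 − 51.60 = 49.90.
Lower fence = Q1 − 1.5·IQR = 51.60 − 74.85 = -23.25.
Upper fence = Q3 + 1.5·IQR = 101.50 + 74.85 = 176.35.
179.8 > 176.35 → outlier.
256.3 > 176.35 → outlier.
279.1 > 176.35 → outlier.
All remaining values lie within [-23.25, 176.35].

179.8, 256.3, 279.1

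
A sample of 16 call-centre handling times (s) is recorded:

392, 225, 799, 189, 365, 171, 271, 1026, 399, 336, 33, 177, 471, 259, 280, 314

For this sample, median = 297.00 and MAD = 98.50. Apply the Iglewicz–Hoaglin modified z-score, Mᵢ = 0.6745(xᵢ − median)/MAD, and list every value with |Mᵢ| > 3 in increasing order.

799, 1026

|Mᵢ| > 3 ⇔ |xᵢ − 297.00| > 3·98.50/0.6745 = 438.10.
So outliers lie outside [-141.10, 735.10].
799: M = 3.44 → outlier.
1026: M = 4.99 → outlier.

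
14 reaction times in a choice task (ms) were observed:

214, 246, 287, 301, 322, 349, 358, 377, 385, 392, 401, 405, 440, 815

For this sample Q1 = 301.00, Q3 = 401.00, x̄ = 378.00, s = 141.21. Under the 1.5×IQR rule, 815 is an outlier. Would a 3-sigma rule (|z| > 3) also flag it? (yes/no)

yes

z = (815 − 378.00) / 141.21 = 3.09.
|z| = 3.09 > 3.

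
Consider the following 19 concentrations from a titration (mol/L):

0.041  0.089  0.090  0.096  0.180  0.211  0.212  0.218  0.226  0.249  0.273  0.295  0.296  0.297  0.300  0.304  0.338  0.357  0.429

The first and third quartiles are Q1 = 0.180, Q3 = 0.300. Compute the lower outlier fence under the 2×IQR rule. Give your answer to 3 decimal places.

-0.060

IQR = Q3 − Q1 = 0.300 − 0.180 = 0.120.
Lower fence = Q1 − 2·IQR = 0.180 − 0.240 = -0.060.
Upper fence = Q3 + 2·IQR = 0.300 + 0.240 = 0.540.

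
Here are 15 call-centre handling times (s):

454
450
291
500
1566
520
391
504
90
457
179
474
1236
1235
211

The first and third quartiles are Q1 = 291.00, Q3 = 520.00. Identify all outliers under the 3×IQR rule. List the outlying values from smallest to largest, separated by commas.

1235, 1236, 1566

IQR = Q3 − Q1 = 520.00 − 291.00 = 229.00.
Lower fence = Q1 − 3·IQR = 291.00 − 687.00 = -396.00.
Upper fence = Q3 + 3·IQR = 520.00 + 687.00 = 1207.00.
1235 > 1207.00 → outlier.
1236 > 1207.00 → outlier.
1566 > 1207.00 → outlier.
All remaining values lie within [-396.00, 1207.00].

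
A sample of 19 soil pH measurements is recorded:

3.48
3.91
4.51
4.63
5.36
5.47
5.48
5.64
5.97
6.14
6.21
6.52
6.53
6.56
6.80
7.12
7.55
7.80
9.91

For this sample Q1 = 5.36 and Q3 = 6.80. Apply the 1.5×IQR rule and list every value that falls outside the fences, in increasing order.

9.91

IQR = Q3 − Q1 = 6.80 − 5.36 = 1.44.
Lower fence = Q1 − 1.5·IQR = 5.36 − 2.16 = 3.20.
Upper fence = Q3 + 1.5·IQR = 6.80 + 2.16 = 8.96.
9.91 > 8.96 → outlier.
All remaining values lie within [3.20, 8.96].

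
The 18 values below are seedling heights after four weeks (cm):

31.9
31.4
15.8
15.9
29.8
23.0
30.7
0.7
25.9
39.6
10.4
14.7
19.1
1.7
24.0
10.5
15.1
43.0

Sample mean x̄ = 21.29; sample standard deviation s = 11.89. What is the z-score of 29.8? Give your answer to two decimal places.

0.72

z = (29.8 − 21.29) / 11.89 = 0.72.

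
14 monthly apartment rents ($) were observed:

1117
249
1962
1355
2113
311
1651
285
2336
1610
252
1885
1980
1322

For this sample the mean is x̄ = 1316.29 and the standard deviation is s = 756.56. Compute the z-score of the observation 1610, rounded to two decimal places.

0.39

z = (1610 − 1316.29) / 756.56 = 0.39.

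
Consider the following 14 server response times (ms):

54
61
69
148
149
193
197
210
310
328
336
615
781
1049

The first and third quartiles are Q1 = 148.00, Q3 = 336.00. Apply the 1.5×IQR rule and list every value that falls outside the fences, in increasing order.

IQR = Q3 − Q1 = 336.00 − 148.00 = 188.00.
Lower fence = Q1 − 1.5·IQR = 148.00 − 282.00 = -134.00.
Upper fence = Q3 + 1.5·IQR = 336.00 + 282.00 = 618.00.
781 > 618.00 → outlier.
1049 > 618.00 → outlier.
All remaining values lie within [-134.00, 618.00].

781, 1049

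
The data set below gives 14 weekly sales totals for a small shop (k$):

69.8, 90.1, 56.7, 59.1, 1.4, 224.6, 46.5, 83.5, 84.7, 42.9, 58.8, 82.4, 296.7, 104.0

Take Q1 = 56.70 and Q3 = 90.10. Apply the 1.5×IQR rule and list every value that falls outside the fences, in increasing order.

IQR = Q3 − Q1 = 90.10 − 56.70 = 33.40.
Lower fence = Q1 − 1.5·IQR = 56.70 − 50.10 = 6.60.
Upper fence = Q3 + 1.5·IQR = 90.10 + 50.10 = 140.20.
1.4 < 6.60 → outlier.
224.6 > 140.20 → outlier.
296.7 > 140.20 → outlier.
All remaining values lie within [6.60, 140.20].

1.4, 224.6, 296.7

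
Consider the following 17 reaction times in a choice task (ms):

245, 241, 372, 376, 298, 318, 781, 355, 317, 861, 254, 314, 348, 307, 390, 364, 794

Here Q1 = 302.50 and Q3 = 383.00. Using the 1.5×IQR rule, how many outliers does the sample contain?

IQR = 80.50; fences at 302.50 − 120.75 = 181.75 and 383.00 + 120.75 = 503.75.
Outside the cutoffs: 781, 794, 861.

3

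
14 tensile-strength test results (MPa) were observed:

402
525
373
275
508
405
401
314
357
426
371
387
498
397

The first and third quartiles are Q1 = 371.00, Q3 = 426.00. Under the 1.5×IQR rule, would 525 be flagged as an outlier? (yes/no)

yes

IQR = Q3 − Q1 = 426.00 − 371.00 = 55.00.
Lower fence = Q1 − 1.5·IQR = 371.00 − 82.50 = 288.50.
Upper fence = Q3 + 1.5·IQR = 426.00 + 82.50 = 508.50.
525 lies above the upper fence.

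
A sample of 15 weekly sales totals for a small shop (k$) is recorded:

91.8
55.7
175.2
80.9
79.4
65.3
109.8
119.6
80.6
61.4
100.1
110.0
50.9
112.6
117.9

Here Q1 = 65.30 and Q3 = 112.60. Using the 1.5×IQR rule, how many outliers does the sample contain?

IQR = 47.30; fences at 65.30 − 70.95 = -5.65 and 112.60 + 70.95 = 183.55.
Every value lies within the cutoffs.

0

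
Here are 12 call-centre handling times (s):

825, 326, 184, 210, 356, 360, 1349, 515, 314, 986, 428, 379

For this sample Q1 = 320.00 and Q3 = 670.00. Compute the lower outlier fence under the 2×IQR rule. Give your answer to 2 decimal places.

IQR = Q3 − Q1 = 670.00 − 320.00 = 350.00.
Lower fence = Q1 − 2·IQR = 320.00 − 700.00 = -380.00.
Upper fence = Q3 + 2·IQR = 670.00 + 700.00 = 1370.00.

-380.00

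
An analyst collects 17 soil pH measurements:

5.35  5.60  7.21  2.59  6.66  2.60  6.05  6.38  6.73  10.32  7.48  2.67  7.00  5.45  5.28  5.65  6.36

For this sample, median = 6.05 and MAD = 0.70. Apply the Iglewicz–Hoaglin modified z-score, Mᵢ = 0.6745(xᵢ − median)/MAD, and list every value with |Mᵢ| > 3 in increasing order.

|Mᵢ| > 3 ⇔ |xᵢ − 6.05| > 3·0.70/0.6745 = 3.11.
So outliers lie outside [2.94, 9.16].
2.59: M = -3.33 → outlier.
2.60: M = -3.32 → outlier.
2.67: M = -3.26 → outlier.
10.32: M = 4.11 → outlier.

2.59, 2.60, 2.67, 10.32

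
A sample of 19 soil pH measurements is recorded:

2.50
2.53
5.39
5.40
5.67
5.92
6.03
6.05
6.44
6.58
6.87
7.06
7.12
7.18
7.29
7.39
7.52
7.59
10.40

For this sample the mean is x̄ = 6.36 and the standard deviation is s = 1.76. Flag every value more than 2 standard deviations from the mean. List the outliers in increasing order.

Cutoffs at x̄ ± 2s: 6.36 ± 2·1.76 = [2.84, 9.88].
2.50: z = -2.19, |z| > 2 → outlier.
2.53: z = -2.18, |z| > 2 → outlier.
10.40: z = 2.30, |z| > 2 → outlier.
Every other value lies within [2.84, 9.88].

2.50, 2.53, 10.40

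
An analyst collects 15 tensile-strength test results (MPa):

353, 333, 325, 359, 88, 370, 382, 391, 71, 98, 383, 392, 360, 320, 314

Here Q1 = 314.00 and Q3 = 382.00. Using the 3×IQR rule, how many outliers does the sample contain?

3

IQR = 68.00; fences at 314.00 − 204.00 = 110.00 and 382.00 + 204.00 = 586.00.
Outside the cutoffs: 71, 88, 98.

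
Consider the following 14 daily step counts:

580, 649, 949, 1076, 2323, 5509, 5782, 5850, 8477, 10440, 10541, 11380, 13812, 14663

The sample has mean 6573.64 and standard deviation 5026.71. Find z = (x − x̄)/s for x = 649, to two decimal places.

-1.18

z = (649 − 6573.64) / 5026.71 = -1.18.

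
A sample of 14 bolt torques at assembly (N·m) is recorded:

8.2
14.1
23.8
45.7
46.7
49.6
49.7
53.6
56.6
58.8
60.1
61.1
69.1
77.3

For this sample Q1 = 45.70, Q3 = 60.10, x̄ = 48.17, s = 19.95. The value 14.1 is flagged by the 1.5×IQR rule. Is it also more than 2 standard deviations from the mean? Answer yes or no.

z = (14.1 − 48.17) / 19.95 = -1.71.
|z| = 1.71 ≤ 2.

no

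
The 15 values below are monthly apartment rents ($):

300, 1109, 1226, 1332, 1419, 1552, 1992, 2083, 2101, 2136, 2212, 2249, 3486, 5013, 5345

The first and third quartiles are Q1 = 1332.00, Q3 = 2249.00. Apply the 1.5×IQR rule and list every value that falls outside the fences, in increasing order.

5013, 5345

IQR = Q3 − Q1 = 2249.00 − 1332.00 = 917.00.
Lower fence = Q1 − 1.5·IQR = 1332.00 − 1375.50 = -43.50.
Upper fence = Q3 + 1.5·IQR = 2249.00 + 1375.50 = 3624.50.
5013 > 3624.50 → outlier.
5345 > 3624.50 → outlier.
All remaining values lie within [-43.50, 3624.50].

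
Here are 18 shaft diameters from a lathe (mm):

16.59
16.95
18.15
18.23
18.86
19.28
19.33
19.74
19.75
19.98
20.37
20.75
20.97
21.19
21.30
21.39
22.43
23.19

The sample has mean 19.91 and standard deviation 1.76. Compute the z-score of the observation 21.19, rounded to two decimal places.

0.73

z = (21.19 − 19.91) / 1.76 = 0.73.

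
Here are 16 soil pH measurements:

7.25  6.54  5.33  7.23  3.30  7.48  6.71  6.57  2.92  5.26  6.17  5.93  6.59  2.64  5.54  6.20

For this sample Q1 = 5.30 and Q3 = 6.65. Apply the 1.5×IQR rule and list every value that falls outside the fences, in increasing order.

2.64, 2.92

IQR = Q3 − Q1 = 6.65 − 5.30 = 1.35.
Lower fence = Q1 − 1.5·IQR = 5.30 − 2.025 = 3.275.
Upper fence = Q3 + 1.5·IQR = 6.65 + 2.025 = 8.675.
2.64 < 3.275 → outlier.
2.92 < 3.275 → outlier.
All remaining values lie within [3.275, 8.675].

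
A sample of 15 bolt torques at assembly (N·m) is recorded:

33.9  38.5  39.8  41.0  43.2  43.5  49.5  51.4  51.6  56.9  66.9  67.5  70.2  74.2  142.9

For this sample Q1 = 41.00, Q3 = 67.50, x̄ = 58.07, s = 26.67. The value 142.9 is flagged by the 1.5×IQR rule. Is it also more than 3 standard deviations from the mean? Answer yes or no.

yes

z = (142.9 − 58.07) / 26.67 = 3.18.
|z| = 3.18 > 3.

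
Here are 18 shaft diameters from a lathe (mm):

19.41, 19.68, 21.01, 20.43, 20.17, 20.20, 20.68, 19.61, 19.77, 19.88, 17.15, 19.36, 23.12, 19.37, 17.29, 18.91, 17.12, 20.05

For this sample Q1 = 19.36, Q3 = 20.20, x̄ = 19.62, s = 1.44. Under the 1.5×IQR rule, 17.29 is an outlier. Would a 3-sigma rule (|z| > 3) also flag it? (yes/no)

z = (17.29 − 19.62) / 1.44 = -1.62.
|z| = 1.62 ≤ 3.

no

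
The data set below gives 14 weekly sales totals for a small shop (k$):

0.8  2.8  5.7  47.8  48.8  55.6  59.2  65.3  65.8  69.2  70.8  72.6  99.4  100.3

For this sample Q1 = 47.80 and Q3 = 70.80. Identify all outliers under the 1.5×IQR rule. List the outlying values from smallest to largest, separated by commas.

IQR = Q3 − Q1 = 70.80 − 47.80 = 23.00.
Lower fence = Q1 − 1.5·IQR = 47.80 − 34.50 = 13.30.
Upper fence = Q3 + 1.5·IQR = 70.80 + 34.50 = 105.30.
0.8 < 13.30 → outlier.
2.8 < 13.30 → outlier.
5.7 < 13.30 → outlier.
All remaining values lie within [13.30, 105.30].

0.8, 2.8, 5.7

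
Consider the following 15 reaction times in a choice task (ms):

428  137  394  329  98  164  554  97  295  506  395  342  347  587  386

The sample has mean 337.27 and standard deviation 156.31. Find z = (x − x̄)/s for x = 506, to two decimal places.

1.08

z = (506 − 337.27) / 156.31 = 1.08.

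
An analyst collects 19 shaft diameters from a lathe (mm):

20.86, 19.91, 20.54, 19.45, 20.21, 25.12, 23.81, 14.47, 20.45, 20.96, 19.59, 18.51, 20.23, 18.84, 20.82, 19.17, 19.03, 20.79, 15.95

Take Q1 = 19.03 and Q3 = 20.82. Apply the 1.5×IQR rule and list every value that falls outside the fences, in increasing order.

14.47, 15.95, 23.81, 25.12

IQR = Q3 − Q1 = 20.82 − 19.03 = 1.79.
Lower fence = Q1 − 1.5·IQR = 19.03 − 2.685 = 16.345.
Upper fence = Q3 + 1.5·IQR = 20.82 + 2.685 = 23.505.
14.47 < 16.345 → outlier.
15.95 < 16.345 → outlier.
23.81 > 23.505 → outlier.
25.12 > 23.505 → outlier.
All remaining values lie within [16.345, 23.505].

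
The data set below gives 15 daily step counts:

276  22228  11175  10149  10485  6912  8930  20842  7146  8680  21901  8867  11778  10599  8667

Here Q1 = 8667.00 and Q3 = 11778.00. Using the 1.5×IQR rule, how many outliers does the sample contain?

IQR = 3111.00; fences at 8667.00 − 4666.50 = 4000.50 and 11778.00 + 4666.50 = 16444.50.
Outside the cutoffs: 276, 20842, 21901, 22228.

4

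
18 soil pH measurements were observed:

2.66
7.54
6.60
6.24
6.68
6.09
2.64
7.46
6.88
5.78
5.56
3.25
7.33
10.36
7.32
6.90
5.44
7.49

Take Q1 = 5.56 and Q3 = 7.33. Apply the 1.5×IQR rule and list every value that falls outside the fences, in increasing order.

IQR = Q3 − Q1 = 7.33 − 5.56 = 1.77.
Lower fence = Q1 − 1.5·IQR = 5.56 − 2.655 = 2.905.
Upper fence = Q3 + 1.5·IQR = 7.33 + 2.655 = 9.985.
2.64 < 2.905 → outlier.
2.66 < 2.905 → outlier.
10.36 > 9.985 → outlier.
All remaining values lie within [2.905, 9.985].

2.64, 2.66, 10.36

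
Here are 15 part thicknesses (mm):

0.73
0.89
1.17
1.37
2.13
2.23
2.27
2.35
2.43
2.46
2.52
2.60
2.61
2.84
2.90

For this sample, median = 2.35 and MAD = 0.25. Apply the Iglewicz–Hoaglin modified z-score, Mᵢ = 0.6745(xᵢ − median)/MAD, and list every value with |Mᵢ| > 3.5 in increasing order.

0.73, 0.89

|Mᵢ| > 3.5 ⇔ |xᵢ − 2.35| > 3.5·0.25/0.6745 = 1.30.
So outliers lie outside [1.05, 3.65].
0.73: M = -4.37 → outlier.
0.89: M = -3.94 → outlier.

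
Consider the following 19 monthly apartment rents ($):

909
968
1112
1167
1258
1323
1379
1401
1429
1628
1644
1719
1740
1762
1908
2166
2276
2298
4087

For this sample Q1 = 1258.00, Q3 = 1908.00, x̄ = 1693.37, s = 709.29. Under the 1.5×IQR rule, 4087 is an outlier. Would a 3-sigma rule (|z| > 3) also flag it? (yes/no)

yes

z = (4087 − 1693.37) / 709.29 = 3.37.
|z| = 3.37 > 3.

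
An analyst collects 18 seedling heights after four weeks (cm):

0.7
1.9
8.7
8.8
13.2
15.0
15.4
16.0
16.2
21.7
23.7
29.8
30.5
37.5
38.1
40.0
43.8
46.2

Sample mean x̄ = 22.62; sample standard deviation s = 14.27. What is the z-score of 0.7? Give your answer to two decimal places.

z = (0.7 − 22.62) / 14.27 = -1.54.

-1.54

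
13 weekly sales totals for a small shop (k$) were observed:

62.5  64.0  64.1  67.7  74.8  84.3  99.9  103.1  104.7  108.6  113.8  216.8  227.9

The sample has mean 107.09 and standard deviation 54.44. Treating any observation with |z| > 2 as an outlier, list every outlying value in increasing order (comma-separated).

216.8, 227.9

Cutoffs at x̄ ± 2s: 107.09 ± 2·54.44 = [-1.79, 215.97].
216.8: z = 2.02, |z| > 2 → outlier.
227.9: z = 2.22, |z| > 2 → outlier.
Every other value lies within [-1.79, 215.97].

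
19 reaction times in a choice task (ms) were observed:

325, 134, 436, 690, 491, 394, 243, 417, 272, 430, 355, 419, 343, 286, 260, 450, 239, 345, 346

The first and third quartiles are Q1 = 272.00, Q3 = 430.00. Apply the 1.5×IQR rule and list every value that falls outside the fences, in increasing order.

690

IQR = Q3 − Q1 = 430.00 − 272.00 = 158.00.
Lower fence = Q1 − 1.5·IQR = 272.00 − 237.00 = 35.00.
Upper fence = Q3 + 1.5·IQR = 430.00 + 237.00 = 667.00.
690 > 667.00 → outlier.
All remaining values lie within [35.00, 667.00].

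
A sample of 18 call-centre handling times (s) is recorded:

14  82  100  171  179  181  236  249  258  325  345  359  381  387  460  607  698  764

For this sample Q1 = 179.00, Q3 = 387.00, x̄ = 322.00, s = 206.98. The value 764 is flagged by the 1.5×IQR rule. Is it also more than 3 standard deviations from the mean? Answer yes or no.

z = (764 − 322.00) / 206.98 = 2.14.
|z| = 2.14 ≤ 3.

no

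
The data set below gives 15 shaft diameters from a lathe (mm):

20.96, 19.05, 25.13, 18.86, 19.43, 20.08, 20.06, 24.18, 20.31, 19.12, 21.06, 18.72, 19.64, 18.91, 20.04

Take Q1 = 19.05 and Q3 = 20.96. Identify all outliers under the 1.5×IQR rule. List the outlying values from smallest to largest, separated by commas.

24.18, 25.13

IQR = Q3 − Q1 = 20.96 − 19.05 = 1.91.
Lower fence = Q1 − 1.5·IQR = 19.05 − 2.865 = 16.185.
Upper fence = Q3 + 1.5·IQR = 20.96 + 2.865 = 23.825.
24.18 > 23.825 → outlier.
25.13 > 23.825 → outlier.
All remaining values lie within [16.185, 23.825].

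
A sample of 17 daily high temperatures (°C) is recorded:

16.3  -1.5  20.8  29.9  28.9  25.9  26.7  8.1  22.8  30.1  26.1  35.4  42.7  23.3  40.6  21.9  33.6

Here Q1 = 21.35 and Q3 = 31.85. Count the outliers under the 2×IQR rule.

1

IQR = 10.50; fences at 21.35 − 21.00 = 0.35 and 31.85 + 21.00 = 52.85.
Outside the cutoffs: -1.5.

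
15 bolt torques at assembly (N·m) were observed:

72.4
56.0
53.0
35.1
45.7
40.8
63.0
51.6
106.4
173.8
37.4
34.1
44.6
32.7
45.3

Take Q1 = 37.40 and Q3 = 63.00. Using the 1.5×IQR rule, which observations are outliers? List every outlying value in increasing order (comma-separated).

IQR = Q3 − Q1 = 63.00 − 37.40 = 25.60.
Lower fence = Q1 − 1.5·IQR = 37.40 − 38.40 = -1.00.
Upper fence = Q3 + 1.5·IQR = 63.00 + 38.40 = 101.40.
106.4 > 101.40 → outlier.
173.8 > 101.40 → outlier.
All remaining values lie within [-1.00, 101.40].

106.4, 173.8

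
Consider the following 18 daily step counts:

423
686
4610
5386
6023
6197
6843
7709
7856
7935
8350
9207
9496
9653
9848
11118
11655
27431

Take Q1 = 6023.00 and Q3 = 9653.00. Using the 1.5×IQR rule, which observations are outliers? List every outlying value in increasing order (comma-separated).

423, 27431

IQR = Q3 − Q1 = 9653.00 − 6023.00 = 3630.00.
Lower fence = Q1 − 1.5·IQR = 6023.00 − 5445.00 = 578.00.
Upper fence = Q3 + 1.5·IQR = 9653.00 + 5445.00 = 15098.00.
423 < 578.00 → outlier.
27431 > 15098.00 → outlier.
All remaining values lie within [578.00, 15098.00].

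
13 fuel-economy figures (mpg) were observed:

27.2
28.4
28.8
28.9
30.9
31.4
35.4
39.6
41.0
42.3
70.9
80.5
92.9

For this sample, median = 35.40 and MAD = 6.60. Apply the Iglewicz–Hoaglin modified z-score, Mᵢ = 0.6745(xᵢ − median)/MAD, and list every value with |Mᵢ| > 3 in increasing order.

70.9, 80.5, 92.9

|Mᵢ| > 3 ⇔ |xᵢ − 35.40| > 3·6.60/0.6745 = 29.36.
So outliers lie outside [6.04, 64.76].
70.9: M = 3.63 → outlier.
80.5: M = 4.61 → outlier.
92.9: M = 5.88 → outlier.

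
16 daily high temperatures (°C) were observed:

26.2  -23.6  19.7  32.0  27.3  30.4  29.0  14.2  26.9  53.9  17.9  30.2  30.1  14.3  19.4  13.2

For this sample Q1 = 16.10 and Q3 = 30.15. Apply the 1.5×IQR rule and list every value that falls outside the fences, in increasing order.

-23.6, 53.9

IQR = Q3 − Q1 = 30.15 − 16.10 = 14.05.
Lower fence = Q1 − 1.5·IQR = 16.10 − 21.075 = -4.975.
Upper fence = Q3 + 1.5·IQR = 30.15 + 21.075 = 51.225.
-23.6 < -4.975 → outlier.
53.9 > 51.225 → outlier.
All remaining values lie within [-4.975, 51.225].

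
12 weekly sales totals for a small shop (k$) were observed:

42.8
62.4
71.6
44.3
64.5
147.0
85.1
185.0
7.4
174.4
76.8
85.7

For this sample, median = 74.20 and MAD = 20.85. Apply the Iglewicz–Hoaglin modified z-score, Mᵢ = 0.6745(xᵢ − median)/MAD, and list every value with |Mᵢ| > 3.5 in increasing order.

185.0

|Mᵢ| > 3.5 ⇔ |xᵢ − 74.20| > 3.5·20.85/0.6745 = 108.19.
So outliers lie outside [-33.99, 182.39].
185.0: M = 3.58 → outlier.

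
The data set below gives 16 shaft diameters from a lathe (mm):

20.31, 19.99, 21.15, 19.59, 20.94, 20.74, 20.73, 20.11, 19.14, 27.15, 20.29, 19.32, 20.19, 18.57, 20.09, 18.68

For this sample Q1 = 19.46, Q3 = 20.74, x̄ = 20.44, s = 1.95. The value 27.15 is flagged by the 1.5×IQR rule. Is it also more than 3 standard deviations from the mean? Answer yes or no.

z = (27.15 − 20.44) / 1.95 = 3.44.
|z| = 3.44 > 3.

yes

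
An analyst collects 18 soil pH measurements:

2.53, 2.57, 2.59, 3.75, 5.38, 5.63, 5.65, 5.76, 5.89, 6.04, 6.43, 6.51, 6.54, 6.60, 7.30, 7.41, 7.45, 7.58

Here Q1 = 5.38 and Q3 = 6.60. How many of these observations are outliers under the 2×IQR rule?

3

IQR = 1.22; fences at 5.38 − 2.44 = 2.94 and 6.60 + 2.44 = 9.04.
Outside the cutoffs: 2.53, 2.57, 2.59.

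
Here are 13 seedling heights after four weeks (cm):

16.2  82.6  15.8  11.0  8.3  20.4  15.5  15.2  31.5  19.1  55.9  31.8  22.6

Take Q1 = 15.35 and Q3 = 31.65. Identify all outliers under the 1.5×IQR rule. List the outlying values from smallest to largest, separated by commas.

IQR = Q3 − Q1 = 31.65 − 15.35 = 16.30.
Lower fence = Q1 − 1.5·IQR = 15.35 − 24.45 = -9.10.
Upper fence = Q3 + 1.5·IQR = 31.65 + 24.45 = 56.10.
82.6 > 56.10 → outlier.
All remaining values lie within [-9.10, 56.10].

82.6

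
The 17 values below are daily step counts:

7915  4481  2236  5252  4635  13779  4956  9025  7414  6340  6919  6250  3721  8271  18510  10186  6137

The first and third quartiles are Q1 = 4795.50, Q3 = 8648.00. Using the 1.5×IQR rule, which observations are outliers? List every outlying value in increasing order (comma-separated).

IQR = Q3 − Q1 = 8648.00 − 4795.50 = 3852.50.
Lower fence = Q1 − 1.5·IQR = 4795.50 − 5778.75 = -983.25.
Upper fence = Q3 + 1.5·IQR = 8648.00 + 5778.75 = 14426.75.
18510 > 14426.75 → outlier.
All remaining values lie within [-983.25, 14426.75].

18510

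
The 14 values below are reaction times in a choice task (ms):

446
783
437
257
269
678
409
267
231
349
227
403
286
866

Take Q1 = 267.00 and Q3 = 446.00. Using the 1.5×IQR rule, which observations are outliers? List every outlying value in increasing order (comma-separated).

IQR = Q3 − Q1 = 446.00 − 267.00 = 179.00.
Lower fence = Q1 − 1.5·IQR = 267.00 − 268.50 = -1.50.
Upper fence = Q3 + 1.5·IQR = 446.00 + 268.50 = 714.50.
783 > 714.50 → outlier.
866 > 714.50 → outlier.
All remaining values lie within [-1.50, 714.50].

783, 866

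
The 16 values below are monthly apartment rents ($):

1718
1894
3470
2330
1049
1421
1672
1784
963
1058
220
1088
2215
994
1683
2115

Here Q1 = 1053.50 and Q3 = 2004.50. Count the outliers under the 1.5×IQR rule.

IQR = 951.00; fences at 1053.50 − 1426.50 = -373.00 and 2004.50 + 1426.50 = 3431.00.
Outside the cutoffs: 3470.

1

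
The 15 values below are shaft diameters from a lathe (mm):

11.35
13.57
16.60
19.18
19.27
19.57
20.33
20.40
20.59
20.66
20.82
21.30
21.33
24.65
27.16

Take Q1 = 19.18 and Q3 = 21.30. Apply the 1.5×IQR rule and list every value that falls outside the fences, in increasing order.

IQR = Q3 − Q1 = 21.30 − 19.18 = 2.12.
Lower fence = Q1 − 1.5·IQR = 19.18 − 3.18 = 16.00.
Upper fence = Q3 + 1.5·IQR = 21.30 + 3.18 = 24.48.
11.35 < 16.00 → outlier.
13.57 < 16.00 → outlier.
24.65 > 24.48 → outlier.
27.16 > 24.48 → outlier.
All remaining values lie within [16.00, 24.48].

11.35, 13.57, 24.65, 27.16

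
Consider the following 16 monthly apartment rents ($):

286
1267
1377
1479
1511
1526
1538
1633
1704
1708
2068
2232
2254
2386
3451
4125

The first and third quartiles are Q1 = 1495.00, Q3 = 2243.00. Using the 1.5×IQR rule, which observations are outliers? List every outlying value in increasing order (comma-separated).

IQR = Q3 − Q1 = 2243.00 − 1495.00 = 748.00.
Lower fence = Q1 − 1.5·IQR = 1495.00 − 1122.00 = 373.00.
Upper fence = Q3 + 1.5·IQR = 2243.00 + 1122.00 = 3365.00.
286 < 373.00 → outlier.
3451 > 3365.00 → outlier.
4125 > 3365.00 → outlier.
All remaining values lie within [373.00, 3365.00].

286, 3451, 4125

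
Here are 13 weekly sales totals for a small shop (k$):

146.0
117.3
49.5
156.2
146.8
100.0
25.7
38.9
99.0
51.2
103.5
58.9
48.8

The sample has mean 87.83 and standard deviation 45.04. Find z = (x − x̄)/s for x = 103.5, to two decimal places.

z = (103.5 − 87.83) / 45.04 = 0.35.

0.35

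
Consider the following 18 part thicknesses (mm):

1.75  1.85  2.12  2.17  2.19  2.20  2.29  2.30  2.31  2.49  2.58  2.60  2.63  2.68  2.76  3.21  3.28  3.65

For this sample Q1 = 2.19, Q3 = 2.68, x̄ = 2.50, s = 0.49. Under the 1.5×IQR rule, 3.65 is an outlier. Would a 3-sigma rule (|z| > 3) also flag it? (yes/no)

z = (3.65 − 2.50) / 0.49 = 2.35.
|z| = 2.35 ≤ 3.

no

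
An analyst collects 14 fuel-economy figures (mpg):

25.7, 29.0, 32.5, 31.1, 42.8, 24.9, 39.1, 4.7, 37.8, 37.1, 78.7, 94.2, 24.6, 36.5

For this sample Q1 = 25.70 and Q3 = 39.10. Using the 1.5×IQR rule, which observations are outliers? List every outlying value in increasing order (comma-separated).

IQR = Q3 − Q1 = 39.10 − 25.70 = 13.40.
Lower fence = Q1 − 1.5·IQR = 25.70 − 20.10 = 5.60.
Upper fence = Q3 + 1.5·IQR = 39.10 + 20.10 = 59.20.
4.7 < 5.60 → outlier.
78.7 > 59.20 → outlier.
94.2 > 59.20 → outlier.
All remaining values lie within [5.60, 59.20].

4.7, 78.7, 94.2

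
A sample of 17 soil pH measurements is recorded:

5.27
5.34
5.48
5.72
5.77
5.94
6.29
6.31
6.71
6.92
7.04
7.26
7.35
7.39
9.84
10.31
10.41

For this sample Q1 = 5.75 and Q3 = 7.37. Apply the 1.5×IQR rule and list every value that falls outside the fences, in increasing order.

9.84, 10.31, 10.41

IQR = Q3 − Q1 = 7.37 − 5.75 = 1.62.
Lower fence = Q1 − 1.5·IQR = 5.75 − 2.43 = 3.32.
Upper fence = Q3 + 1.5·IQR = 7.37 + 2.43 = 9.80.
9.84 > 9.80 → outlier.
10.31 > 9.80 → outlier.
10.41 > 9.80 → outlier.
All remaining values lie within [3.32, 9.80].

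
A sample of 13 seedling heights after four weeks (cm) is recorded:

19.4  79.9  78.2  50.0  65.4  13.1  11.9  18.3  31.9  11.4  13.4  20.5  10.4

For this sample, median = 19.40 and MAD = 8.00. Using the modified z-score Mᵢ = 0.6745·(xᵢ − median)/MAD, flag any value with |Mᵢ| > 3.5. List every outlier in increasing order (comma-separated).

|Mᵢ| > 3.5 ⇔ |xᵢ − 19.40| > 3.5·8.00/0.6745 = 41.51.
So outliers lie outside [-22.11, 60.91].
65.4: M = 3.88 → outlier.
78.2: M = 4.96 → outlier.
79.9: M = 5.10 → outlier.

65.4, 78.2, 79.9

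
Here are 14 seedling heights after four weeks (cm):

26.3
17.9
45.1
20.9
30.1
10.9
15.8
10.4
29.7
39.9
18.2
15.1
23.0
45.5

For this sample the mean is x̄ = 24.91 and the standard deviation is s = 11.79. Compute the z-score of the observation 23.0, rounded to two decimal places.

z = (23.0 − 24.91) / 11.79 = -0.16.

-0.16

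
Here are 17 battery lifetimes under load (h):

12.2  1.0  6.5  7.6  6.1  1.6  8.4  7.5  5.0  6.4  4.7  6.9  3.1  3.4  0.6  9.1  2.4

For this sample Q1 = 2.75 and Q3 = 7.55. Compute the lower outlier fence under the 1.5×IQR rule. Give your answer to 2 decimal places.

IQR = Q3 − Q1 = 7.55 − 2.75 = 4.80.
Lower fence = Q1 − 1.5·IQR = 2.75 − 7.20 = -4.45.
Upper fence = Q3 + 1.5·IQR = 7.55 + 7.20 = 14.75.

-4.45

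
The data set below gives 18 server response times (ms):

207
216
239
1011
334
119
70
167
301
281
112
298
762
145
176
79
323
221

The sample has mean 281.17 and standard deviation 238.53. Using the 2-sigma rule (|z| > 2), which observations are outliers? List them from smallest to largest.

Cutoffs at x̄ ± 2s: 281.17 ± 2·238.53 = [-195.89, 758.23].
762: z = 2.02, |z| > 2 → outlier.
1011: z = 3.06, |z| > 2 → outlier.
Every other value lies within [-195.89, 758.23].

762, 1011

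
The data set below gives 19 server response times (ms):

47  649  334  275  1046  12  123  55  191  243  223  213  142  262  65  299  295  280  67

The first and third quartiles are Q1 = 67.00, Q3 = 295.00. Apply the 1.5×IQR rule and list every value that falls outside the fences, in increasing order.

IQR = Q3 − Q1 = 295.00 − 67.00 = 228.00.
Lower fence = Q1 − 1.5·IQR = 67.00 − 342.00 = -275.00.
Upper fence = Q3 + 1.5·IQR = 295.00 + 342.00 = 637.00.
649 > 637.00 → outlier.
1046 > 637.00 → outlier.
All remaining values lie within [-275.00, 637.00].

649, 1046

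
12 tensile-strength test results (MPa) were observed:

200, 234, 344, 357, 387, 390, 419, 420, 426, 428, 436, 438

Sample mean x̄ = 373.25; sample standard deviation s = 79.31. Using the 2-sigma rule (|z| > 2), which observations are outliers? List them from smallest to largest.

200

Cutoffs at x̄ ± 2s: 373.25 ± 2·79.31 = [214.63, 531.87].
200: z = -2.18, |z| > 2 → outlier.
Every other value lies within [214.63, 531.87].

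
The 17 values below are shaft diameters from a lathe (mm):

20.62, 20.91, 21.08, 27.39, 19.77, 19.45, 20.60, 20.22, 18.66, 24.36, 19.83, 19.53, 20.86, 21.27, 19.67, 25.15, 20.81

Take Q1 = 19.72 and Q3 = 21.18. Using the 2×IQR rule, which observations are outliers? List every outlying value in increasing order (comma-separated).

IQR = Q3 − Q1 = 21.18 − 19.72 = 1.46.
Lower fence = Q1 − 2·IQR = 19.72 − 2.92 = 16.80.
Upper fence = Q3 + 2·IQR = 21.18 + 2.92 = 24.10.
24.36 > 24.10 → outlier.
25.15 > 24.10 → outlier.
27.39 > 24.10 → outlier.
All remaining values lie within [16.80, 24.10].

24.36, 25.15, 27.39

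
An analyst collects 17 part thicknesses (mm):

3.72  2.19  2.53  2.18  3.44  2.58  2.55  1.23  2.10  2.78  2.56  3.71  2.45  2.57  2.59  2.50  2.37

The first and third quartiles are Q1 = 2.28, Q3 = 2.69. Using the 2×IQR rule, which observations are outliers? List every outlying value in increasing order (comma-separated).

IQR = Q3 − Q1 = 2.69 − 2.28 = 0.41.
Lower fence = Q1 − 2·IQR = 2.28 − 0.82 = 1.46.
Upper fence = Q3 + 2·IQR = 2.69 + 0.82 = 3.51.
1.23 < 1.46 → outlier.
3.71 > 3.51 → outlier.
3.72 > 3.51 → outlier.
All remaining values lie within [1.46, 3.51].

1.23, 3.71, 3.72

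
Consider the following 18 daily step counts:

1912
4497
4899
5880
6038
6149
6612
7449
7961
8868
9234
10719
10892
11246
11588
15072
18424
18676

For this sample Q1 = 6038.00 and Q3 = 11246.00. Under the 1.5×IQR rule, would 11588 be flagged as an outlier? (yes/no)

no

IQR = Q3 − Q1 = 11246.00 − 6038.00 = 5208.00.
Lower fence = Q1 − 1.5·IQR = 6038.00 − 7812.00 = -1774.00.
Upper fence = Q3 + 1.5·IQR = 11246.00 + 7812.00 = 19058.00.
11588 lies within [-1774.00, 19058.00].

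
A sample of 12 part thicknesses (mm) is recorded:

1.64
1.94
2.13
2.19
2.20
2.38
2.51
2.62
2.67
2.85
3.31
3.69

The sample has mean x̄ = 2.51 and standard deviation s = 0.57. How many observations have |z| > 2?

1

Cutoffs: x̄ ± 2s = [1.37, 3.65].
Outside the cutoffs: 3.69.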